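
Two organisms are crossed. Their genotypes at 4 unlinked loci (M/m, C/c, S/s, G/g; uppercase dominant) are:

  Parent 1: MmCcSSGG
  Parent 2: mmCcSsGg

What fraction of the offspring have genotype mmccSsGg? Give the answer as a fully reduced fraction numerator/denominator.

MmCcSSGG gametes: MCSG×4, McSG×4, mCSG×4, mcSG×4
mmCcSsGg gametes: mCSG×2, mCSg×2, mCsG×2, mCsg×2, mcSG×2, mcSg×2, mcsG×2, mcsg×2
MmCcSSGG×mmCcSsGg grid (16·16=256): MmCCSSGG=8 MmCCSSGg=8 MmCCSsGG=8 MmCCSsGg=8 MmCcSSGG=16 MmCcSSGg=16 MmCcSsGG=16 MmCcSsGg=16 MmccSSGG=8 MmccSSGg=8 MmccSsGG=8 MmccSsGg=8 mmCCSSGG=8 mmCCSSGg=8 mmCCSsGG=8 mmCCSsGg=8 mmCcSSGG=16 mmCcSSGg=16 mmCcSsGG=16 mmCcSsGg=16 mmccSSGG=8 mmccSSGg=8 mmccSsGG=8 mmccSsGg=8
mmccSsGg hits 8/256; gcd=8; 8÷8/256÷8 = 1/32

P(mmccSsGg) = 1/32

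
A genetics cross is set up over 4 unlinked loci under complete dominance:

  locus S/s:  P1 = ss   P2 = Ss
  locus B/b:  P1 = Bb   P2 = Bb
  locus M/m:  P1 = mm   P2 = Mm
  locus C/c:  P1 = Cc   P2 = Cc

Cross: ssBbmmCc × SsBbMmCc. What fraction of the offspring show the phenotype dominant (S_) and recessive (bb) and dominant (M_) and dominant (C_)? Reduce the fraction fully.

P(S_ bb M_ C_) = 3/64

ssBbmmCc gametes: sBmC×4, sBmc×4, sbmC×4, sbmc×4
SsBbMmCc gametes: SBMC×1, SBMc×1, SBmC×1, SBmc×1, SbMC×1, SbMc×1, SbmC×1, Sbmc×1, sBMC×1, sBMc×1, sBmC×1, sBmc×1, sbMC×1, sbMc×1, sbmC×1, sbmc×1
ssBbmmCc×SsBbMmCc grid (16·16=256): SsBBMmCC=4 SsBBMmCc=8 SsBBMmcc=4 SsBBmmCC=4 SsBBmmCc=8 SsBBmmcc=4 SsBbMmCC=8 SsBbMmCc=16 SsBbMmcc=8 SsBbmmCC=8 SsBbmmCc=16 SsBbmmcc=8 SsbbMmCC=4 SsbbMmCc=8 SsbbMmcc=4 SsbbmmCC=4 SsbbmmCc=8 Ssbbmmcc=4 ssBBMmCC=4 ssBBMmCc=8 ssBBMmcc=4 ssBBmmCC=4 ssBBmmCc=8 ssBBmmcc=4 ssBbMmCC=8 ssBbMmCc=16 ssBbMmcc=8 ssBbmmCC=8 ssBbmmCc=16 ssBbmmcc=8 ssbbMmCC=4 ssbbMmCc=8 ssbbMmcc=4 ssbbmmCC=4 ssbbmmCc=8 ssbbmmcc=4
S_ bb M_ C_ hits 12/256; gcd=4; 12÷4/256÷4 = 3/64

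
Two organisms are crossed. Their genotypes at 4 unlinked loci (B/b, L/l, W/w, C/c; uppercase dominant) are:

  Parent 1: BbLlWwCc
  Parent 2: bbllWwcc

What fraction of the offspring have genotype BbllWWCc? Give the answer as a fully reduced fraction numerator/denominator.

P(BbllWWCc) = 1/32

BbLlWwCc gametes: BLWC×1, BLWc×1, BLwC×1, BLwc×1, BlWC×1, BlWc×1, BlwC×1, Blwc×1, bLWC×1, bLWc×1, bLwC×1, bLwc×1, blWC×1, blWc×1, blwC×1, blwc×1
bbllWwcc gametes: blWc×8, blwc×8
BbLlWwCc×bbllWwcc grid (16·16=256): BbLlWWCc=8 BbLlWWcc=8 BbLlWwCc=16 BbLlWwcc=16 BbLlwwCc=8 BbLlwwcc=8 BbllWWCc=8 BbllWWcc=8 BbllWwCc=16 BbllWwcc=16 BbllwwCc=8 Bbllwwcc=8 bbLlWWCc=8 bbLlWWcc=8 bbLlWwCc=16 bbLlWwcc=16 bbLlwwCc=8 bbLlwwcc=8 bbllWWCc=8 bbllWWcc=8 bbllWwCc=16 bbllWwcc=16 bbllwwCc=8 bbllwwcc=8
BbllWWCc hits 8/256; gcd=8; 8÷8/256÷8 = 1/32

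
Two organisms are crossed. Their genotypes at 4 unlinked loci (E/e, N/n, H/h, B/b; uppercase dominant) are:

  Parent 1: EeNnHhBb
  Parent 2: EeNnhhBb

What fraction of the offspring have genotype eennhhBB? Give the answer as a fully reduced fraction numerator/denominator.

P(eennhhBB) = 1/128

EeNnHhBb gametes: ENHB×1, ENHb×1, ENhB×1, ENhb×1, EnHB×1, EnHb×1, EnhB×1, Enhb×1, eNHB×1, eNHb×1, eNhB×1, eNhb×1, enHB×1, enHb×1, enhB×1, enhb×1
EeNnhhBb gametes: ENhB×2, ENhb×2, EnhB×2, Enhb×2, eNhB×2, eNhb×2, enhB×2, enhb×2
EeNnHhBb×EeNnhhBb grid (16·16=256): EENNHhBB=2 EENNHhBb=4 EENNHhbb=2 EENNhhBB=2 EENNhhBb=4 EENNhhbb=2 EENnHhBB=4 EENnHhBb=8 EENnHhbb=4 EENnhhBB=4 EENnhhBb=8 EENnhhbb=4 EEnnHhBB=2 EEnnHhBb=4 EEnnHhbb=2 EEnnhhBB=2 EEnnhhBb=4 EEnnhhbb=2 EeNNHhBB=4 EeNNHhBb=8 EeNNHhbb=4 EeNNhhBB=4 EeNNhhBb=8 EeNNhhbb=4 EeNnHhBB=8 EeNnHhBb=16 EeNnHhbb=8 EeNnhhBB=8 EeNnhhBb=16 EeNnhhbb=8 EennHhBB=4 EennHhBb=8 EennHhbb=4 EennhhBB=4 EennhhBb=8 Eennhhbb=4 eeNNHhBB=2 eeNNHhBb=4 eeNNHhbb=2 eeNNhhBB=2 eeNNhhBb=4 eeNNhhbb=2 eeNnHhBB=4 eeNnHhBb=8 eeNnHhbb=4 eeNnhhBB=4 eeNnhhBb=8 eeNnhhbb=4 eennHhBB=2 eennHhBb=4 eennHhbb=2 eennhhBB=2 eennhhBb=4 eennhhbb=2
eennhhBB hits 2/256; gcd=2; 2÷2/256÷2 = 1/128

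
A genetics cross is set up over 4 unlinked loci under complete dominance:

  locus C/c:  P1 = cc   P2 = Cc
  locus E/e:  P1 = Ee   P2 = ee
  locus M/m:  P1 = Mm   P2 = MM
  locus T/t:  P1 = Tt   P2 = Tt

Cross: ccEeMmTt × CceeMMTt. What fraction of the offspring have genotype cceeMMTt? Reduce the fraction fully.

P(cceeMMTt) = 1/16

ccEeMmTt gametes: cEMT×2, cEMt×2, cEmT×2, cEmt×2, ceMT×2, ceMt×2, cemT×2, cemt×2
CceeMMTt gametes: CeMT×4, CeMt×4, ceMT×4, ceMt×4
ccEeMmTt×CceeMMTt grid (16·16=256): CcEeMMTT=8 CcEeMMTt=16 CcEeMMtt=8 CcEeMmTT=8 CcEeMmTt=16 CcEeMmtt=8 CceeMMTT=8 CceeMMTt=16 CceeMMtt=8 CceeMmTT=8 CceeMmTt=16 CceeMmtt=8 ccEeMMTT=8 ccEeMMTt=16 ccEeMMtt=8 ccEeMmTT=8 ccEeMmTt=16 ccEeMmtt=8 cceeMMTT=8 cceeMMTt=16 cceeMMtt=8 cceeMmTT=8 cceeMmTt=16 cceeMmtt=8
cceeMMTt hits 16/256; gcd=16; 16÷16/256÷16 = 1/16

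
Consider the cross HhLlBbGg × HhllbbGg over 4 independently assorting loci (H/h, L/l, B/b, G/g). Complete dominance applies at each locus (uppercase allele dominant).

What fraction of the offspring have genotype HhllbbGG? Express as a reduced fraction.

P(HhllbbGG) = 1/32

HhLlBbGg gametes: HLBG×1, HLBg×1, HLbG×1, HLbg×1, HlBG×1, HlBg×1, HlbG×1, Hlbg×1, hLBG×1, hLBg×1, hLbG×1, hLbg×1, hlBG×1, hlBg×1, hlbG×1, hlbg×1
HhllbbGg gametes: HlbG×4, Hlbg×4, hlbG×4, hlbg×4
HhLlBbGg×HhllbbGg grid (16·16=256): HHLlBbGG=4 HHLlBbGg=8 HHLlBbgg=4 HHLlbbGG=4 HHLlbbGg=8 HHLlbbgg=4 HHllBbGG=4 HHllBbGg=8 HHllBbgg=4 HHllbbGG=4 HHllbbGg=8 HHllbbgg=4 HhLlBbGG=8 HhLlBbGg=16 HhLlBbgg=8 HhLlbbGG=8 HhLlbbGg=16 HhLlbbgg=8 HhllBbGG=8 HhllBbGg=16 HhllBbgg=8 HhllbbGG=8 HhllbbGg=16 Hhllbbgg=8 hhLlBbGG=4 hhLlBbGg=8 hhLlBbgg=4 hhLlbbGG=4 hhLlbbGg=8 hhLlbbgg=4 hhllBbGG=4 hhllBbGg=8 hhllBbgg=4 hhllbbGG=4 hhllbbGg=8 hhllbbgg=4
HhllbbGG hits 8/256; gcd=8; 8÷8/256÷8 = 1/32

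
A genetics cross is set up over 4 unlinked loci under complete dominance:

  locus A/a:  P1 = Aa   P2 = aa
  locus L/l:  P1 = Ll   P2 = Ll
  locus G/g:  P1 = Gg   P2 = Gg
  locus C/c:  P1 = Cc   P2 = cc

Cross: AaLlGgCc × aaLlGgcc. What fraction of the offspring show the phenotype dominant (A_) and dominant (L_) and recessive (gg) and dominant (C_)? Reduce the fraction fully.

P(A_ L_ gg C_) = 3/64

AaLlGgCc gametes: ALGC×1, ALGc×1, ALgC×1, ALgc×1, AlGC×1, AlGc×1, AlgC×1, Algc×1, aLGC×1, aLGc×1, aLgC×1, aLgc×1, alGC×1, alGc×1, algC×1, algc×1
aaLlGgcc gametes: aLGc×4, aLgc×4, alGc×4, algc×4
AaLlGgCc×aaLlGgcc grid (16·16=256): AaLLGGCc=4 AaLLGGcc=4 AaLLGgCc=8 AaLLGgcc=8 AaLLggCc=4 AaLLggcc=4 AaLlGGCc=8 AaLlGGcc=8 AaLlGgCc=16 AaLlGgcc=16 AaLlggCc=8 AaLlggcc=8 AallGGCc=4 AallGGcc=4 AallGgCc=8 AallGgcc=8 AallggCc=4 Aallggcc=4 aaLLGGCc=4 aaLLGGcc=4 aaLLGgCc=8 aaLLGgcc=8 aaLLggCc=4 aaLLggcc=4 aaLlGGCc=8 aaLlGGcc=8 aaLlGgCc=16 aaLlGgcc=16 aaLlggCc=8 aaLlggcc=8 aallGGCc=4 aallGGcc=4 aallGgCc=8 aallGgcc=8 aallggCc=4 aallggcc=4
A_ L_ gg C_ hits 12/256; gcd=4; 12÷4/256÷4 = 3/64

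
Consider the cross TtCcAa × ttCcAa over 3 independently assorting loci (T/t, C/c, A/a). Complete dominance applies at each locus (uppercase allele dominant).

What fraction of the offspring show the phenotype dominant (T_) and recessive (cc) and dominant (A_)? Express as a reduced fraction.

TtCcAa gametes: TCA×1, TCa×1, TcA×1, Tca×1, tCA×1, tCa×1, tcA×1, tca×1
ttCcAa gametes: tCA×2, tCa×2, tcA×2, tca×2
TtCcAa×ttCcAa grid (8·8=64): TtCCAA=2 TtCCAa=4 TtCCaa=2 TtCcAA=4 TtCcAa=8 TtCcaa=4 TtccAA=2 TtccAa=4 Ttccaa=2 ttCCAA=2 ttCCAa=4 ttCCaa=2 ttCcAA=4 ttCcAa=8 ttCcaa=4 ttccAA=2 ttccAa=4 ttccaa=2
T_ cc A_ hits 6/64; gcd=2; 6÷2/64÷2 = 3/32

P(T_ cc A_) = 3/32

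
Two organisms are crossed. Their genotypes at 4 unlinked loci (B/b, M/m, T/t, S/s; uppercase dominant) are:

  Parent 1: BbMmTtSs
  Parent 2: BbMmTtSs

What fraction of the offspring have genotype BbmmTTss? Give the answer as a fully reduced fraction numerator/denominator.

BbMmTtSs gametes: BMTS×1, BMTs×1, BMtS×1, BMts×1, BmTS×1, BmTs×1, BmtS×1, Bmts×1, bMTS×1, bMTs×1, bMtS×1, bMts×1, bmTS×1, bmTs×1, bmtS×1, bmts×1
BbMmTtSs gametes: BMTS×1, BMTs×1, BMtS×1, BMts×1, BmTS×1, BmTs×1, BmtS×1, Bmts×1, bMTS×1, bMTs×1, bMtS×1, bMts×1, bmTS×1, bmTs×1, bmtS×1, bmts×1
BbMmTtSs×BbMmTtSs grid (16·16=256): BBMMTTSS=1 BBMMTTSs=2 BBMMTTss=1 BBMMTtSS=2 BBMMTtSs=4 BBMMTtss=2 BBMMttSS=1 BBMMttSs=2 BBMMttss=1 BBMmTTSS=2 BBMmTTSs=4 BBMmTTss=2 BBMmTtSS=4 BBMmTtSs=8 BBMmTtss=4 BBMmttSS=2 BBMmttSs=4 BBMmttss=2 BBmmTTSS=1 BBmmTTSs=2 BBmmTTss=1 BBmmTtSS=2 BBmmTtSs=4 BBmmTtss=2 BBmmttSS=1 BBmmttSs=2 BBmmttss=1 BbMMTTSS=2 BbMMTTSs=4 BbMMTTss=2 BbMMTtSS=4 BbMMTtSs=8 BbMMTtss=4 BbMMttSS=2 BbMMttSs=4 BbMMttss=2 BbMmTTSS=4 BbMmTTSs=8 BbMmTTss=4 BbMmTtSS=8 BbMmTtSs=16 BbMmTtss=8 BbMmttSS=4 BbMmttSs=8 BbMmttss=4 BbmmTTSS=2 BbmmTTSs=4 BbmmTTss=2 BbmmTtSS=4 BbmmTtSs=8 BbmmTtss=4 BbmmttSS=2 BbmmttSs=4 Bbmmttss=2 bbMMTTSS=1 bbMMTTSs=2 bbMMTTss=1 bbMMTtSS=2 bbMMTtSs=4 bbMMTtss=2 bbMMttSS=1 bbMMttSs=2 bbMMttss=1 bbMmTTSS=2 bbMmTTSs=4 bbMmTTss=2 bbMmTtSS=4 bbMmTtSs=8 bbMmTtss=4 bbMmttSS=2 bbMmttSs=4 bbMmttss=2 bbmmTTSS=1 bbmmTTSs=2 bbmmTTss=1 bbmmTtSS=2 bbmmTtSs=4 bbmmTtss=2 bbmmttSS=1 bbmmttSs=2 bbmmttss=1
BbmmTTss hits 2/256; gcd=2; 2÷2/256÷2 = 1/128

P(BbmmTTss) = 1/128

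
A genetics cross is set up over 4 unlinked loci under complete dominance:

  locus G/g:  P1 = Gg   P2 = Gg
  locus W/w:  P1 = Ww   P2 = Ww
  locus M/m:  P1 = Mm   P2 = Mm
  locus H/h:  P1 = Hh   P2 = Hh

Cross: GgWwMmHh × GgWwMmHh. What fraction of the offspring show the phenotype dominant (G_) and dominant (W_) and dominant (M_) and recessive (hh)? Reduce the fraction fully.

P(G_ W_ M_ hh) = 27/256

GgWwMmHh gametes: GWMH×1, GWMh×1, GWmH×1, GWmh×1, GwMH×1, GwMh×1, GwmH×1, Gwmh×1, gWMH×1, gWMh×1, gWmH×1, gWmh×1, gwMH×1, gwMh×1, gwmH×1, gwmh×1
GgWwMmHh gametes: GWMH×1, GWMh×1, GWmH×1, GWmh×1, GwMH×1, GwMh×1, GwmH×1, Gwmh×1, gWMH×1, gWMh×1, gWmH×1, gWmh×1, gwMH×1, gwMh×1, gwmH×1, gwmh×1
GgWwMmHh×GgWwMmHh grid (16·16=256): GGWWMMHH=1 GGWWMMHh=2 GGWWMMhh=1 GGWWMmHH=2 GGWWMmHh=4 GGWWMmhh=2 GGWWmmHH=1 GGWWmmHh=2 GGWWmmhh=1 GGWwMMHH=2 GGWwMMHh=4 GGWwMMhh=2 GGWwMmHH=4 GGWwMmHh=8 GGWwMmhh=4 GGWwmmHH=2 GGWwmmHh=4 GGWwmmhh=2 GGwwMMHH=1 GGwwMMHh=2 GGwwMMhh=1 GGwwMmHH=2 GGwwMmHh=4 GGwwMmhh=2 GGwwmmHH=1 GGwwmmHh=2 GGwwmmhh=1 GgWWMMHH=2 GgWWMMHh=4 GgWWMMhh=2 GgWWMmHH=4 GgWWMmHh=8 GgWWMmhh=4 GgWWmmHH=2 GgWWmmHh=4 GgWWmmhh=2 GgWwMMHH=4 GgWwMMHh=8 GgWwMMhh=4 GgWwMmHH=8 GgWwMmHh=16 GgWwMmhh=8 GgWwmmHH=4 GgWwmmHh=8 GgWwmmhh=4 GgwwMMHH=2 GgwwMMHh=4 GgwwMMhh=2 GgwwMmHH=4 GgwwMmHh=8 GgwwMmhh=4 GgwwmmHH=2 GgwwmmHh=4 Ggwwmmhh=2 ggWWMMHH=1 ggWWMMHh=2 ggWWMMhh=1 ggWWMmHH=2 ggWWMmHh=4 ggWWMmhh=2 ggWWmmHH=1 ggWWmmHh=2 ggWWmmhh=1 ggWwMMHH=2 ggWwMMHh=4 ggWwMMhh=2 ggWwMmHH=4 ggWwMmHh=8 ggWwMmhh=4 ggWwmmHH=2 ggWwmmHh=4 ggWwmmhh=2 ggwwMMHH=1 ggwwMMHh=2 ggwwMMhh=1 ggwwMmHH=2 ggwwMmHh=4 ggwwMmhh=2 ggwwmmHH=1 ggwwmmHh=2 ggwwmmhh=1
G_ W_ M_ hh hits 27/256; gcd=1; 27÷1/256÷1 = 27/256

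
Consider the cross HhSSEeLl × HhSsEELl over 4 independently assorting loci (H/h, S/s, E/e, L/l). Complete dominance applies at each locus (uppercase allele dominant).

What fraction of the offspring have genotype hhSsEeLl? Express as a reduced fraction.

P(hhSsEeLl) = 1/32

HhSSEeLl gametes: HSEL×2, HSEl×2, HSeL×2, HSel×2, hSEL×2, hSEl×2, hSeL×2, hSel×2
HhSsEELl gametes: HSEL×2, HSEl×2, HsEL×2, HsEl×2, hSEL×2, hSEl×2, hsEL×2, hsEl×2
HhSSEeLl×HhSsEELl grid (16·16=256): HHSSEELL=4 HHSSEELl=8 HHSSEEll=4 HHSSEeLL=4 HHSSEeLl=8 HHSSEell=4 HHSsEELL=4 HHSsEELl=8 HHSsEEll=4 HHSsEeLL=4 HHSsEeLl=8 HHSsEell=4 HhSSEELL=8 HhSSEELl=16 HhSSEEll=8 HhSSEeLL=8 HhSSEeLl=16 HhSSEell=8 HhSsEELL=8 HhSsEELl=16 HhSsEEll=8 HhSsEeLL=8 HhSsEeLl=16 HhSsEell=8 hhSSEELL=4 hhSSEELl=8 hhSSEEll=4 hhSSEeLL=4 hhSSEeLl=8 hhSSEell=4 hhSsEELL=4 hhSsEELl=8 hhSsEEll=4 hhSsEeLL=4 hhSsEeLl=8 hhSsEell=4
hhSsEeLl hits 8/256; gcd=8; 8÷8/256÷8 = 1/32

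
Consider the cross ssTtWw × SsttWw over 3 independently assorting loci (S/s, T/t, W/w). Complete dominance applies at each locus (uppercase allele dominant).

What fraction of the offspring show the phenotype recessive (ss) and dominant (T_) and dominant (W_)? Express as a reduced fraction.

ssTtWw gametes: sTW×2, sTw×2, stW×2, stw×2
SsttWw gametes: StW×2, Stw×2, stW×2, stw×2
ssTtWw×SsttWw grid (8·8=64): SsTtWW=4 SsTtWw=8 SsTtww=4 SsttWW=4 SsttWw=8 Ssttww=4 ssTtWW=4 ssTtWw=8 ssTtww=4 ssttWW=4 ssttWw=8 ssttww=4
ss T_ W_ hits 12/64; gcd=4; 12÷4/64÷4 = 3/16

P(ss T_ W_) = 3/16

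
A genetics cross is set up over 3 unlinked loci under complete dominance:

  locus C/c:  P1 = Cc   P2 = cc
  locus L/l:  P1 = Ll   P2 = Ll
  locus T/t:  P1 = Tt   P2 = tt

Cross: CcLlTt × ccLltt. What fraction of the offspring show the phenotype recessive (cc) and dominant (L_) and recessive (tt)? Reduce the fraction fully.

CcLlTt gametes: CLT×1, CLt×1, ClT×1, Clt×1, cLT×1, cLt×1, clT×1, clt×1
ccLltt gametes: cLt×4, clt×4
CcLlTt×ccLltt grid (8·8=64): CcLLTt=4 CcLLtt=4 CcLlTt=8 CcLltt=8 CcllTt=4 Cclltt=4 ccLLTt=4 ccLLtt=4 ccLlTt=8 ccLltt=8 ccllTt=4 cclltt=4
cc L_ tt hits 12/64; gcd=4; 12÷4/64÷4 = 3/16

P(cc L_ tt) = 3/16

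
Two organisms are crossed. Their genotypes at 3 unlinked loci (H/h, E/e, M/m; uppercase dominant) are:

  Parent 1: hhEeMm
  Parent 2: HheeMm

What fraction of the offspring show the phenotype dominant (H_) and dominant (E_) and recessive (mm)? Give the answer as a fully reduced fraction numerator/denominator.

hhEeMm gametes: hEM×2, hEm×2, heM×2, hem×2
HheeMm gametes: HeM×2, Hem×2, heM×2, hem×2
hhEeMm×HheeMm grid (8·8=64): HhEeMM=4 HhEeMm=8 HhEemm=4 HheeMM=4 HheeMm=8 Hheemm=4 hhEeMM=4 hhEeMm=8 hhEemm=4 hheeMM=4 hheeMm=8 hheemm=4
H_ E_ mm hits 4/64; gcd=4; 4÷4/64÷4 = 1/16

P(H_ E_ mm) = 1/16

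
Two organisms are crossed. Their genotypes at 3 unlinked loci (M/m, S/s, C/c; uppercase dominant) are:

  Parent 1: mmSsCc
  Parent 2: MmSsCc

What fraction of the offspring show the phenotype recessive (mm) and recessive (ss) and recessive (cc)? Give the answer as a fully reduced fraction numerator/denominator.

mmSsCc gametes: mSC×2, mSc×2, msC×2, msc×2
MmSsCc gametes: MSC×1, MSc×1, MsC×1, Msc×1, mSC×1, mSc×1, msC×1, msc×1
mmSsCc×MmSsCc grid (8·8=64): MmSSCC=2 MmSSCc=4 MmSScc=2 MmSsCC=4 MmSsCc=8 MmSscc=4 MmssCC=2 MmssCc=4 Mmsscc=2 mmSSCC=2 mmSSCc=4 mmSScc=2 mmSsCC=4 mmSsCc=8 mmSscc=4 mmssCC=2 mmssCc=4 mmsscc=2
mm ss cc hits 2/64; gcd=2; 2÷2/64÷2 = 1/32

P(mm ss cc) = 1/32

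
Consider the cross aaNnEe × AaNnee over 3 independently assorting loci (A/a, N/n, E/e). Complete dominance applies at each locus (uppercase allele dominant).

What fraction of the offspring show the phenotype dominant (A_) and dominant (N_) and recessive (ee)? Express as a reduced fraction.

aaNnEe gametes: aNE×2, aNe×2, anE×2, ane×2
AaNnee gametes: ANe×2, Ane×2, aNe×2, ane×2
aaNnEe×AaNnee grid (8·8=64): AaNNEe=4 AaNNee=4 AaNnEe=8 AaNnee=8 AannEe=4 Aannee=4 aaNNEe=4 aaNNee=4 aaNnEe=8 aaNnee=8 aannEe=4 aannee=4
A_ N_ ee hits 12/64; gcd=4; 12÷4/64÷4 = 3/16

P(A_ N_ ee) = 3/16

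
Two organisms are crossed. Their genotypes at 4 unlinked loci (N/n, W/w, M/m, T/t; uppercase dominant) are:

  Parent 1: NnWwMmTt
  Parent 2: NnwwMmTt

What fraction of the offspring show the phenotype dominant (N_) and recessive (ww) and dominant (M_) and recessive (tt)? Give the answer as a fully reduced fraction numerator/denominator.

NnWwMmTt gametes: NWMT×1, NWMt×1, NWmT×1, NWmt×1, NwMT×1, NwMt×1, NwmT×1, Nwmt×1, nWMT×1, nWMt×1, nWmT×1, nWmt×1, nwMT×1, nwMt×1, nwmT×1, nwmt×1
NnwwMmTt gametes: NwMT×2, NwMt×2, NwmT×2, Nwmt×2, nwMT×2, nwMt×2, nwmT×2, nwmt×2
NnWwMmTt×NnwwMmTt grid (16·16=256): NNWwMMTT=2 NNWwMMTt=4 NNWwMMtt=2 NNWwMmTT=4 NNWwMmTt=8 NNWwMmtt=4 NNWwmmTT=2 NNWwmmTt=4 NNWwmmtt=2 NNwwMMTT=2 NNwwMMTt=4 NNwwMMtt=2 NNwwMmTT=4 NNwwMmTt=8 NNwwMmtt=4 NNwwmmTT=2 NNwwmmTt=4 NNwwmmtt=2 NnWwMMTT=4 NnWwMMTt=8 NnWwMMtt=4 NnWwMmTT=8 NnWwMmTt=16 NnWwMmtt=8 NnWwmmTT=4 NnWwmmTt=8 NnWwmmtt=4 NnwwMMTT=4 NnwwMMTt=8 NnwwMMtt=4 NnwwMmTT=8 NnwwMmTt=16 NnwwMmtt=8 NnwwmmTT=4 NnwwmmTt=8 Nnwwmmtt=4 nnWwMMTT=2 nnWwMMTt=4 nnWwMMtt=2 nnWwMmTT=4 nnWwMmTt=8 nnWwMmtt=4 nnWwmmTT=2 nnWwmmTt=4 nnWwmmtt=2 nnwwMMTT=2 nnwwMMTt=4 nnwwMMtt=2 nnwwMmTT=4 nnwwMmTt=8 nnwwMmtt=4 nnwwmmTT=2 nnwwmmTt=4 nnwwmmtt=2
N_ ww M_ tt hits 18/256; gcd=2; 18÷2/256÷2 = 9/128

P(N_ ww M_ tt) = 9/128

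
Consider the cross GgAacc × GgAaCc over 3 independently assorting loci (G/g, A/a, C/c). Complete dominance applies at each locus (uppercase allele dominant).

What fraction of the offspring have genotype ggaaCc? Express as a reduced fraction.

GgAacc gametes: GAc×2, Gac×2, gAc×2, gac×2
GgAaCc gametes: GAC×1, GAc×1, GaC×1, Gac×1, gAC×1, gAc×1, gaC×1, gac×1
GgAacc×GgAaCc grid (8·8=64): GGAACc=2 GGAAcc=2 GGAaCc=4 GGAacc=4 GGaaCc=2 GGaacc=2 GgAACc=4 GgAAcc=4 GgAaCc=8 GgAacc=8 GgaaCc=4 Ggaacc=4 ggAACc=2 ggAAcc=2 ggAaCc=4 ggAacc=4 ggaaCc=2 ggaacc=2
ggaaCc hits 2/64; gcd=2; 2÷2/64÷2 = 1/32

P(ggaaCc) = 1/32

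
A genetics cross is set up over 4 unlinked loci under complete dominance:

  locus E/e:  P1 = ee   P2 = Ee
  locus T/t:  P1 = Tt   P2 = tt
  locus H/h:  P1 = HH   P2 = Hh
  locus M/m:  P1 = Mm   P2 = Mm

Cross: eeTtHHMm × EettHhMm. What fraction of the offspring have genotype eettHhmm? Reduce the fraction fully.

eeTtHHMm gametes: eTHM×4, eTHm×4, etHM×4, etHm×4
EettHhMm gametes: EtHM×2, EtHm×2, EthM×2, Ethm×2, etHM×2, etHm×2, ethM×2, ethm×2
eeTtHHMm×EettHhMm grid (16·16=256): EeTtHHMM=8 EeTtHHMm=16 EeTtHHmm=8 EeTtHhMM=8 EeTtHhMm=16 EeTtHhmm=8 EettHHMM=8 EettHHMm=16 EettHHmm=8 EettHhMM=8 EettHhMm=16 EettHhmm=8 eeTtHHMM=8 eeTtHHMm=16 eeTtHHmm=8 eeTtHhMM=8 eeTtHhMm=16 eeTtHhmm=8 eettHHMM=8 eettHHMm=16 eettHHmm=8 eettHhMM=8 eettHhMm=16 eettHhmm=8
eettHhmm hits 8/256; gcd=8; 8÷8/256÷8 = 1/32

P(eettHhmm) = 1/32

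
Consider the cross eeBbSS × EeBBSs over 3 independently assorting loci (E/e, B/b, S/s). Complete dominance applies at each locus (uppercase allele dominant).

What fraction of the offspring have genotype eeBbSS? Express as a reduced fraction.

P(eeBbSS) = 1/8

eeBbSS gametes: eBS×4, ebS×4
EeBBSs gametes: EBS×2, EBs×2, eBS×2, eBs×2
eeBbSS×EeBBSs grid (8·8=64): EeBBSS=8 EeBBSs=8 EeBbSS=8 EeBbSs=8 eeBBSS=8 eeBBSs=8 eeBbSS=8 eeBbSs=8
eeBbSS hits 8/64; gcd=8; 8÷8/64÷8 = 1/8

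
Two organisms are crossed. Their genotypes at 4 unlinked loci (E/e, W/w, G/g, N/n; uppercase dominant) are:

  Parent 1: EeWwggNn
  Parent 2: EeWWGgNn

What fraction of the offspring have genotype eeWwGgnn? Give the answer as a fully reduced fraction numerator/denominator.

P(eeWwGgnn) = 1/64

EeWwggNn gametes: EWgN×2, EWgn×2, EwgN×2, Ewgn×2, eWgN×2, eWgn×2, ewgN×2, ewgn×2
EeWWGgNn gametes: EWGN×2, EWGn×2, EWgN×2, EWgn×2, eWGN×2, eWGn×2, eWgN×2, eWgn×2
EeWwggNn×EeWWGgNn grid (16·16=256): EEWWGgNN=4 EEWWGgNn=8 EEWWGgnn=4 EEWWggNN=4 EEWWggNn=8 EEWWggnn=4 EEWwGgNN=4 EEWwGgNn=8 EEWwGgnn=4 EEWwggNN=4 EEWwggNn=8 EEWwggnn=4 EeWWGgNN=8 EeWWGgNn=16 EeWWGgnn=8 EeWWggNN=8 EeWWggNn=16 EeWWggnn=8 EeWwGgNN=8 EeWwGgNn=16 EeWwGgnn=8 EeWwggNN=8 EeWwggNn=16 EeWwggnn=8 eeWWGgNN=4 eeWWGgNn=8 eeWWGgnn=4 eeWWggNN=4 eeWWggNn=8 eeWWggnn=4 eeWwGgNN=4 eeWwGgNn=8 eeWwGgnn=4 eeWwggNN=4 eeWwggNn=8 eeWwggnn=4
eeWwGgnn hits 4/256; gcd=4; 4÷4/256÷4 = 1/64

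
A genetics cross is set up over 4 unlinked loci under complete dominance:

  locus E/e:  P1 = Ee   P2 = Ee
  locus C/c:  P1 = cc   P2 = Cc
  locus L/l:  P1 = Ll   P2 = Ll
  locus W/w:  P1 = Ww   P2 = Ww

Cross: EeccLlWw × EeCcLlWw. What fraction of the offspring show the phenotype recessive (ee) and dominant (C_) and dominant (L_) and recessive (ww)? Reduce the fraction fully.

EeccLlWw gametes: EcLW×2, EcLw×2, EclW×2, Eclw×2, ecLW×2, ecLw×2, eclW×2, eclw×2
EeCcLlWw gametes: ECLW×1, ECLw×1, EClW×1, EClw×1, EcLW×1, EcLw×1, EclW×1, Eclw×1, eCLW×1, eCLw×1, eClW×1, eClw×1, ecLW×1, ecLw×1, eclW×1, eclw×1
EeccLlWw×EeCcLlWw grid (16·16=256): EECcLLWW=2 EECcLLWw=4 EECcLLww=2 EECcLlWW=4 EECcLlWw=8 EECcLlww=4 EECcllWW=2 EECcllWw=4 EECcllww=2 EEccLLWW=2 EEccLLWw=4 EEccLLww=2 EEccLlWW=4 EEccLlWw=8 EEccLlww=4 EEccllWW=2 EEccllWw=4 EEccllww=2 EeCcLLWW=4 EeCcLLWw=8 EeCcLLww=4 EeCcLlWW=8 EeCcLlWw=16 EeCcLlww=8 EeCcllWW=4 EeCcllWw=8 EeCcllww=4 EeccLLWW=4 EeccLLWw=8 EeccLLww=4 EeccLlWW=8 EeccLlWw=16 EeccLlww=8 EeccllWW=4 EeccllWw=8 Eeccllww=4 eeCcLLWW=2 eeCcLLWw=4 eeCcLLww=2 eeCcLlWW=4 eeCcLlWw=8 eeCcLlww=4 eeCcllWW=2 eeCcllWw=4 eeCcllww=2 eeccLLWW=2 eeccLLWw=4 eeccLLww=2 eeccLlWW=4 eeccLlWw=8 eeccLlww=4 eeccllWW=2 eeccllWw=4 eeccllww=2
ee C_ L_ ww hits 6/256; gcd=2; 6÷2/256÷2 = 3/128

P(ee C_ L_ ww) = 3/128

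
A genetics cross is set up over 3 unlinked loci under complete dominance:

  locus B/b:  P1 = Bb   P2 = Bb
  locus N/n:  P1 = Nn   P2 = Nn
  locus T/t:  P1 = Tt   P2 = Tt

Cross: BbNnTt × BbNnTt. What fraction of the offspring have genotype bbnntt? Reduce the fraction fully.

BbNnTt gametes: BNT×1, BNt×1, BnT×1, Bnt×1, bNT×1, bNt×1, bnT×1, bnt×1
BbNnTt gametes: BNT×1, BNt×1, BnT×1, Bnt×1, bNT×1, bNt×1, bnT×1, bnt×1
BbNnTt×BbNnTt grid (8·8=64): BBNNTT=1 BBNNTt=2 BBNNtt=1 BBNnTT=2 BBNnTt=4 BBNntt=2 BBnnTT=1 BBnnTt=2 BBnntt=1 BbNNTT=2 BbNNTt=4 BbNNtt=2 BbNnTT=4 BbNnTt=8 BbNntt=4 BbnnTT=2 BbnnTt=4 Bbnntt=2 bbNNTT=1 bbNNTt=2 bbNNtt=1 bbNnTT=2 bbNnTt=4 bbNntt=2 bbnnTT=1 bbnnTt=2 bbnntt=1
bbnntt hits 1/64; gcd=1; 1÷1/64÷1 = 1/64

P(bbnntt) = 1/64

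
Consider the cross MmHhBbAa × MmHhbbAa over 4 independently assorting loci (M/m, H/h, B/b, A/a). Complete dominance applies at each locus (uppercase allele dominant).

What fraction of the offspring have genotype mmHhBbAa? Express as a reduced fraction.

P(mmHhBbAa) = 1/32

MmHhBbAa gametes: MHBA×1, MHBa×1, MHbA×1, MHba×1, MhBA×1, MhBa×1, MhbA×1, Mhba×1, mHBA×1, mHBa×1, mHbA×1, mHba×1, mhBA×1, mhBa×1, mhbA×1, mhba×1
MmHhbbAa gametes: MHbA×2, MHba×2, MhbA×2, Mhba×2, mHbA×2, mHba×2, mhbA×2, mhba×2
MmHhBbAa×MmHhbbAa grid (16·16=256): MMHHBbAA=2 MMHHBbAa=4 MMHHBbaa=2 MMHHbbAA=2 MMHHbbAa=4 MMHHbbaa=2 MMHhBbAA=4 MMHhBbAa=8 MMHhBbaa=4 MMHhbbAA=4 MMHhbbAa=8 MMHhbbaa=4 MMhhBbAA=2 MMhhBbAa=4 MMhhBbaa=2 MMhhbbAA=2 MMhhbbAa=4 MMhhbbaa=2 MmHHBbAA=4 MmHHBbAa=8 MmHHBbaa=4 MmHHbbAA=4 MmHHbbAa=8 MmHHbbaa=4 MmHhBbAA=8 MmHhBbAa=16 MmHhBbaa=8 MmHhbbAA=8 MmHhbbAa=16 MmHhbbaa=8 MmhhBbAA=4 MmhhBbAa=8 MmhhBbaa=4 MmhhbbAA=4 MmhhbbAa=8 Mmhhbbaa=4 mmHHBbAA=2 mmHHBbAa=4 mmHHBbaa=2 mmHHbbAA=2 mmHHbbAa=4 mmHHbbaa=2 mmHhBbAA=4 mmHhBbAa=8 mmHhBbaa=4 mmHhbbAA=4 mmHhbbAa=8 mmHhbbaa=4 mmhhBbAA=2 mmhhBbAa=4 mmhhBbaa=2 mmhhbbAA=2 mmhhbbAa=4 mmhhbbaa=2
mmHhBbAa hits 8/256; gcd=8; 8÷8/256÷8 = 1/32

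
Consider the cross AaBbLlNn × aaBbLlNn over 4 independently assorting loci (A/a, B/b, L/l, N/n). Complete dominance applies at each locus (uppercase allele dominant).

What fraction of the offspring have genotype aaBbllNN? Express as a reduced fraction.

P(aaBbllNN) = 1/64

AaBbLlNn gametes: ABLN×1, ABLn×1, ABlN×1, ABln×1, AbLN×1, AbLn×1, AblN×1, Abln×1, aBLN×1, aBLn×1, aBlN×1, aBln×1, abLN×1, abLn×1, ablN×1, abln×1
aaBbLlNn gametes: aBLN×2, aBLn×2, aBlN×2, aBln×2, abLN×2, abLn×2, ablN×2, abln×2
AaBbLlNn×aaBbLlNn grid (16·16=256): AaBBLLNN=2 AaBBLLNn=4 AaBBLLnn=2 AaBBLlNN=4 AaBBLlNn=8 AaBBLlnn=4 AaBBllNN=2 AaBBllNn=4 AaBBllnn=2 AaBbLLNN=4 AaBbLLNn=8 AaBbLLnn=4 AaBbLlNN=8 AaBbLlNn=16 AaBbLlnn=8 AaBbllNN=4 AaBbllNn=8 AaBbllnn=4 AabbLLNN=2 AabbLLNn=4 AabbLLnn=2 AabbLlNN=4 AabbLlNn=8 AabbLlnn=4 AabbllNN=2 AabbllNn=4 Aabbllnn=2 aaBBLLNN=2 aaBBLLNn=4 aaBBLLnn=2 aaBBLlNN=4 aaBBLlNn=8 aaBBLlnn=4 aaBBllNN=2 aaBBllNn=4 aaBBllnn=2 aaBbLLNN=4 aaBbLLNn=8 aaBbLLnn=4 aaBbLlNN=8 aaBbLlNn=16 aaBbLlnn=8 aaBbllNN=4 aaBbllNn=8 aaBbllnn=4 aabbLLNN=2 aabbLLNn=4 aabbLLnn=2 aabbLlNN=4 aabbLlNn=8 aabbLlnn=4 aabbllNN=2 aabbllNn=4 aabbllnn=2
aaBbllNN hits 4/256; gcd=4; 4÷4/256÷4 = 1/64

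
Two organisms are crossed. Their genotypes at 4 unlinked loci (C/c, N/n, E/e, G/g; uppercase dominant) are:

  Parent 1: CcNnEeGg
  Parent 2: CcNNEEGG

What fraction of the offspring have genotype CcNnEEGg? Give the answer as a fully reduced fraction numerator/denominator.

P(CcNnEEGg) = 1/16

CcNnEeGg gametes: CNEG×1, CNEg×1, CNeG×1, CNeg×1, CnEG×1, CnEg×1, CneG×1, Cneg×1, cNEG×1, cNEg×1, cNeG×1, cNeg×1, cnEG×1, cnEg×1, cneG×1, cneg×1
CcNNEEGG gametes: CNEG×8, cNEG×8
CcNnEeGg×CcNNEEGG grid (16·16=256): CCNNEEGG=8 CCNNEEGg=8 CCNNEeGG=8 CCNNEeGg=8 CCNnEEGG=8 CCNnEEGg=8 CCNnEeGG=8 CCNnEeGg=8 CcNNEEGG=16 CcNNEEGg=16 CcNNEeGG=16 CcNNEeGg=16 CcNnEEGG=16 CcNnEEGg=16 CcNnEeGG=16 CcNnEeGg=16 ccNNEEGG=8 ccNNEEGg=8 ccNNEeGG=8 ccNNEeGg=8 ccNnEEGG=8 ccNnEEGg=8 ccNnEeGG=8 ccNnEeGg=8
CcNnEEGg hits 16/256; gcd=16; 16÷16/256÷16 = 1/16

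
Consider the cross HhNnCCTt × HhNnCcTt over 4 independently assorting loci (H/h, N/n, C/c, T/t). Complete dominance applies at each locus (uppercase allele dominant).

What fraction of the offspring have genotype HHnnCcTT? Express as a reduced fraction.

P(HHnnCcTT) = 1/128

HhNnCCTt gametes: HNCT×2, HNCt×2, HnCT×2, HnCt×2, hNCT×2, hNCt×2, hnCT×2, hnCt×2
HhNnCcTt gametes: HNCT×1, HNCt×1, HNcT×1, HNct×1, HnCT×1, HnCt×1, HncT×1, Hnct×1, hNCT×1, hNCt×1, hNcT×1, hNct×1, hnCT×1, hnCt×1, hncT×1, hnct×1
HhNnCCTt×HhNnCcTt grid (16·16=256): HHNNCCTT=2 HHNNCCTt=4 HHNNCCtt=2 HHNNCcTT=2 HHNNCcTt=4 HHNNCctt=2 HHNnCCTT=4 HHNnCCTt=8 HHNnCCtt=4 HHNnCcTT=4 HHNnCcTt=8 HHNnCctt=4 HHnnCCTT=2 HHnnCCTt=4 HHnnCCtt=2 HHnnCcTT=2 HHnnCcTt=4 HHnnCctt=2 HhNNCCTT=4 HhNNCCTt=8 HhNNCCtt=4 HhNNCcTT=4 HhNNCcTt=8 HhNNCctt=4 HhNnCCTT=8 HhNnCCTt=16 HhNnCCtt=8 HhNnCcTT=8 HhNnCcTt=16 HhNnCctt=8 HhnnCCTT=4 HhnnCCTt=8 HhnnCCtt=4 HhnnCcTT=4 HhnnCcTt=8 HhnnCctt=4 hhNNCCTT=2 hhNNCCTt=4 hhNNCCtt=2 hhNNCcTT=2 hhNNCcTt=4 hhNNCctt=2 hhNnCCTT=4 hhNnCCTt=8 hhNnCCtt=4 hhNnCcTT=4 hhNnCcTt=8 hhNnCctt=4 hhnnCCTT=2 hhnnCCTt=4 hhnnCCtt=2 hhnnCcTT=2 hhnnCcTt=4 hhnnCctt=2
HHnnCcTT hits 2/256; gcd=2; 2÷2/256÷2 = 1/128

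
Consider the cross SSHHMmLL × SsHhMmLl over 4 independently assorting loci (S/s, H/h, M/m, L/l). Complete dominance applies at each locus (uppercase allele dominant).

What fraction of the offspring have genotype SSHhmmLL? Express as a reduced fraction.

SSHHMmLL gametes: SHML×8, SHmL×8
SsHhMmLl gametes: SHML×1, SHMl×1, SHmL×1, SHml×1, ShML×1, ShMl×1, ShmL×1, Shml×1, sHML×1, sHMl×1, sHmL×1, sHml×1, shML×1, shMl×1, shmL×1, shml×1
SSHHMmLL×SsHhMmLl grid (16·16=256): SSHHMMLL=8 SSHHMMLl=8 SSHHMmLL=16 SSHHMmLl=16 SSHHmmLL=8 SSHHmmLl=8 SSHhMMLL=8 SSHhMMLl=8 SSHhMmLL=16 SSHhMmLl=16 SSHhmmLL=8 SSHhmmLl=8 SsHHMMLL=8 SsHHMMLl=8 SsHHMmLL=16 SsHHMmLl=16 SsHHmmLL=8 SsHHmmLl=8 SsHhMMLL=8 SsHhMMLl=8 SsHhMmLL=16 SsHhMmLl=16 SsHhmmLL=8 SsHhmmLl=8
SSHhmmLL hits 8/256; gcd=8; 8÷8/256÷8 = 1/32

P(SSHhmmLL) = 1/32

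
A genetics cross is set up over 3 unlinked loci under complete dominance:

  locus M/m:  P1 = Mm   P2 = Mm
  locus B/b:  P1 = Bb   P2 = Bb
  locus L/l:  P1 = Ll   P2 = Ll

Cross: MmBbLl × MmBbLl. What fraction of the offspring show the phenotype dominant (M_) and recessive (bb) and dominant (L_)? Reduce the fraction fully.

P(M_ bb L_) = 9/64

MmBbLl gametes: MBL×1, MBl×1, MbL×1, Mbl×1, mBL×1, mBl×1, mbL×1, mbl×1
MmBbLl gametes: MBL×1, MBl×1, MbL×1, Mbl×1, mBL×1, mBl×1, mbL×1, mbl×1
MmBbLl×MmBbLl grid (8·8=64): MMBBLL=1 MMBBLl=2 MMBBll=1 MMBbLL=2 MMBbLl=4 MMBbll=2 MMbbLL=1 MMbbLl=2 MMbbll=1 MmBBLL=2 MmBBLl=4 MmBBll=2 MmBbLL=4 MmBbLl=8 MmBbll=4 MmbbLL=2 MmbbLl=4 Mmbbll=2 mmBBLL=1 mmBBLl=2 mmBBll=1 mmBbLL=2 mmBbLl=4 mmBbll=2 mmbbLL=1 mmbbLl=2 mmbbll=1
M_ bb L_ hits 9/64; gcd=1; 9÷1/64÷1 = 9/64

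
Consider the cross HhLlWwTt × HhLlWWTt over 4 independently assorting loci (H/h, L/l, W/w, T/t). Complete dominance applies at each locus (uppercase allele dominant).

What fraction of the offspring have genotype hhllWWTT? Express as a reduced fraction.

P(hhllWWTT) = 1/128

HhLlWwTt gametes: HLWT×1, HLWt×1, HLwT×1, HLwt×1, HlWT×1, HlWt×1, HlwT×1, Hlwt×1, hLWT×1, hLWt×1, hLwT×1, hLwt×1, hlWT×1, hlWt×1, hlwT×1, hlwt×1
HhLlWWTt gametes: HLWT×2, HLWt×2, HlWT×2, HlWt×2, hLWT×2, hLWt×2, hlWT×2, hlWt×2
HhLlWwTt×HhLlWWTt grid (16·16=256): HHLLWWTT=2 HHLLWWTt=4 HHLLWWtt=2 HHLLWwTT=2 HHLLWwTt=4 HHLLWwtt=2 HHLlWWTT=4 HHLlWWTt=8 HHLlWWtt=4 HHLlWwTT=4 HHLlWwTt=8 HHLlWwtt=4 HHllWWTT=2 HHllWWTt=4 HHllWWtt=2 HHllWwTT=2 HHllWwTt=4 HHllWwtt=2 HhLLWWTT=4 HhLLWWTt=8 HhLLWWtt=4 HhLLWwTT=4 HhLLWwTt=8 HhLLWwtt=4 HhLlWWTT=8 HhLlWWTt=16 HhLlWWtt=8 HhLlWwTT=8 HhLlWwTt=16 HhLlWwtt=8 HhllWWTT=4 HhllWWTt=8 HhllWWtt=4 HhllWwTT=4 HhllWwTt=8 HhllWwtt=4 hhLLWWTT=2 hhLLWWTt=4 hhLLWWtt=2 hhLLWwTT=2 hhLLWwTt=4 hhLLWwtt=2 hhLlWWTT=4 hhLlWWTt=8 hhLlWWtt=4 hhLlWwTT=4 hhLlWwTt=8 hhLlWwtt=4 hhllWWTT=2 hhllWWTt=4 hhllWWtt=2 hhllWwTT=2 hhllWwTt=4 hhllWwtt=2
hhllWWTT hits 2/256; gcd=2; 2÷2/256÷2 = 1/128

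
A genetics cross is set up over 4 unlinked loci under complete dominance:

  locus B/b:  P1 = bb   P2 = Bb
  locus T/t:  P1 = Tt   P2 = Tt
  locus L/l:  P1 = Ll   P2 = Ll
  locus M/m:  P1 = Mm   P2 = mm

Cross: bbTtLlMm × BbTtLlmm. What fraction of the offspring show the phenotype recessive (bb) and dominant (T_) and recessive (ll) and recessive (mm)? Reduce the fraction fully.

bbTtLlMm gametes: bTLM×2, bTLm×2, bTlM×2, bTlm×2, btLM×2, btLm×2, btlM×2, btlm×2
BbTtLlmm gametes: BTLm×2, BTlm×2, BtLm×2, Btlm×2, bTLm×2, bTlm×2, btLm×2, btlm×2
bbTtLlMm×BbTtLlmm grid (16·16=256): BbTTLLMm=4 BbTTLLmm=4 BbTTLlMm=8 BbTTLlmm=8 BbTTllMm=4 BbTTllmm=4 BbTtLLMm=8 BbTtLLmm=8 BbTtLlMm=16 BbTtLlmm=16 BbTtllMm=8 BbTtllmm=8 BbttLLMm=4 BbttLLmm=4 BbttLlMm=8 BbttLlmm=8 BbttllMm=4 Bbttllmm=4 bbTTLLMm=4 bbTTLLmm=4 bbTTLlMm=8 bbTTLlmm=8 bbTTllMm=4 bbTTllmm=4 bbTtLLMm=8 bbTtLLmm=8 bbTtLlMm=16 bbTtLlmm=16 bbTtllMm=8 bbTtllmm=8 bbttLLMm=4 bbttLLmm=4 bbttLlMm=8 bbttLlmm=8 bbttllMm=4 bbttllmm=4
bb T_ ll mm hits 12/256; gcd=4; 12÷4/256÷4 = 3/64

P(bb T_ ll mm) = 3/64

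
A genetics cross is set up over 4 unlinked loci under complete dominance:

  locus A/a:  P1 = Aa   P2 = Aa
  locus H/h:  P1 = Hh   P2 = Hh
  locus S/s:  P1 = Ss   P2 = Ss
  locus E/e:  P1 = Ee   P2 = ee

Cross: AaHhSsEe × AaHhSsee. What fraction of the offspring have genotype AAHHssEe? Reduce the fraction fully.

AaHhSsEe gametes: AHSE×1, AHSe×1, AHsE×1, AHse×1, AhSE×1, AhSe×1, AhsE×1, Ahse×1, aHSE×1, aHSe×1, aHsE×1, aHse×1, ahSE×1, ahSe×1, ahsE×1, ahse×1
AaHhSsee gametes: AHSe×2, AHse×2, AhSe×2, Ahse×2, aHSe×2, aHse×2, ahSe×2, ahse×2
AaHhSsEe×AaHhSsee grid (16·16=256): AAHHSSEe=2 AAHHSSee=2 AAHHSsEe=4 AAHHSsee=4 AAHHssEe=2 AAHHssee=2 AAHhSSEe=4 AAHhSSee=4 AAHhSsEe=8 AAHhSsee=8 AAHhssEe=4 AAHhssee=4 AAhhSSEe=2 AAhhSSee=2 AAhhSsEe=4 AAhhSsee=4 AAhhssEe=2 AAhhssee=2 AaHHSSEe=4 AaHHSSee=4 AaHHSsEe=8 AaHHSsee=8 AaHHssEe=4 AaHHssee=4 AaHhSSEe=8 AaHhSSee=8 AaHhSsEe=16 AaHhSsee=16 AaHhssEe=8 AaHhssee=8 AahhSSEe=4 AahhSSee=4 AahhSsEe=8 AahhSsee=8 AahhssEe=4 Aahhssee=4 aaHHSSEe=2 aaHHSSee=2 aaHHSsEe=4 aaHHSsee=4 aaHHssEe=2 aaHHssee=2 aaHhSSEe=4 aaHhSSee=4 aaHhSsEe=8 aaHhSsee=8 aaHhssEe=4 aaHhssee=4 aahhSSEe=2 aahhSSee=2 aahhSsEe=4 aahhSsee=4 aahhssEe=2 aahhssee=2
AAHHssEe hits 2/256; gcd=2; 2÷2/256÷2 = 1/128

P(AAHHssEe) = 1/128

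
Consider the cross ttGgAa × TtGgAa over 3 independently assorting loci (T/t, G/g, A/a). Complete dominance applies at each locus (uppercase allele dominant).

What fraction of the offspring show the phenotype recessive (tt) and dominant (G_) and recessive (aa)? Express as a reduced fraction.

ttGgAa gametes: tGA×2, tGa×2, tgA×2, tga×2
TtGgAa gametes: TGA×1, TGa×1, TgA×1, Tga×1, tGA×1, tGa×1, tgA×1, tga×1
ttGgAa×TtGgAa grid (8·8=64): TtGGAA=2 TtGGAa=4 TtGGaa=2 TtGgAA=4 TtGgAa=8 TtGgaa=4 TtggAA=2 TtggAa=4 Ttggaa=2 ttGGAA=2 ttGGAa=4 ttGGaa=2 ttGgAA=4 ttGgAa=8 ttGgaa=4 ttggAA=2 ttggAa=4 ttggaa=2
tt G_ aa hits 6/64; gcd=2; 6÷2/64÷2 = 3/32

P(tt G_ aa) = 3/32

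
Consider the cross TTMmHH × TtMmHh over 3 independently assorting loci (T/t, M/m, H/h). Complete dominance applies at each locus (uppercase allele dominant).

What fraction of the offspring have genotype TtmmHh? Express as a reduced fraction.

TTMmHH gametes: TMH×4, TmH×4
TtMmHh gametes: TMH×1, TMh×1, TmH×1, Tmh×1, tMH×1, tMh×1, tmH×1, tmh×1
TTMmHH×TtMmHh grid (8·8=64): TTMMHH=4 TTMMHh=4 TTMmHH=8 TTMmHh=8 TTmmHH=4 TTmmHh=4 TtMMHH=4 TtMMHh=4 TtMmHH=8 TtMmHh=8 TtmmHH=4 TtmmHh=4
TtmmHh hits 4/64; gcd=4; 4÷4/64÷4 = 1/16

P(TtmmHh) = 1/16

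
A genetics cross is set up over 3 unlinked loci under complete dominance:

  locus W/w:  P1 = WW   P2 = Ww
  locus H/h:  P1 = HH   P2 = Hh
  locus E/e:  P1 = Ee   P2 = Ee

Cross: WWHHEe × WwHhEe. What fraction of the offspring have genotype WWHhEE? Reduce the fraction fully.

P(WWHhEE) = 1/16

WWHHEe gametes: WHE×4, WHe×4
WwHhEe gametes: WHE×1, WHe×1, WhE×1, Whe×1, wHE×1, wHe×1, whE×1, whe×1
WWHHEe×WwHhEe grid (8·8=64): WWHHEE=4 WWHHEe=8 WWHHee=4 WWHhEE=4 WWHhEe=8 WWHhee=4 WwHHEE=4 WwHHEe=8 WwHHee=4 WwHhEE=4 WwHhEe=8 WwHhee=4
WWHhEE hits 4/64; gcd=4; 4÷4/64÷4 = 1/16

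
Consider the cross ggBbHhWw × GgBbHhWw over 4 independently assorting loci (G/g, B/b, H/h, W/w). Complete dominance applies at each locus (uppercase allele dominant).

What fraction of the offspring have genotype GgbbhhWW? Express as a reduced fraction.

P(GgbbhhWW) = 1/128

ggBbHhWw gametes: gBHW×2, gBHw×2, gBhW×2, gBhw×2, gbHW×2, gbHw×2, gbhW×2, gbhw×2
GgBbHhWw gametes: GBHW×1, GBHw×1, GBhW×1, GBhw×1, GbHW×1, GbHw×1, GbhW×1, Gbhw×1, gBHW×1, gBHw×1, gBhW×1, gBhw×1, gbHW×1, gbHw×1, gbhW×1, gbhw×1
ggBbHhWw×GgBbHhWw grid (16·16=256): GgBBHHWW=2 GgBBHHWw=4 GgBBHHww=2 GgBBHhWW=4 GgBBHhWw=8 GgBBHhww=4 GgBBhhWW=2 GgBBhhWw=4 GgBBhhww=2 GgBbHHWW=4 GgBbHHWw=8 GgBbHHww=4 GgBbHhWW=8 GgBbHhWw=16 GgBbHhww=8 GgBbhhWW=4 GgBbhhWw=8 GgBbhhww=4 GgbbHHWW=2 GgbbHHWw=4 GgbbHHww=2 GgbbHhWW=4 GgbbHhWw=8 GgbbHhww=4 GgbbhhWW=2 GgbbhhWw=4 Ggbbhhww=2 ggBBHHWW=2 ggBBHHWw=4 ggBBHHww=2 ggBBHhWW=4 ggBBHhWw=8 ggBBHhww=4 ggBBhhWW=2 ggBBhhWw=4 ggBBhhww=2 ggBbHHWW=4 ggBbHHWw=8 ggBbHHww=4 ggBbHhWW=8 ggBbHhWw=16 ggBbHhww=8 ggBbhhWW=4 ggBbhhWw=8 ggBbhhww=4 ggbbHHWW=2 ggbbHHWw=4 ggbbHHww=2 ggbbHhWW=4 ggbbHhWw=8 ggbbHhww=4 ggbbhhWW=2 ggbbhhWw=4 ggbbhhww=2
GgbbhhWW hits 2/256; gcd=2; 2÷2/256÷2 = 1/128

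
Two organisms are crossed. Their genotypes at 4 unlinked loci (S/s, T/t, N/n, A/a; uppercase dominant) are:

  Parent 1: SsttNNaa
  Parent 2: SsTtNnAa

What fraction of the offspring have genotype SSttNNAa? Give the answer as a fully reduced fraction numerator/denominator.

P(SSttNNAa) = 1/32

SsttNNaa gametes: StNa×8, stNa×8
SsTtNnAa gametes: STNA×1, STNa×1, STnA×1, STna×1, StNA×1, StNa×1, StnA×1, Stna×1, sTNA×1, sTNa×1, sTnA×1, sTna×1, stNA×1, stNa×1, stnA×1, stna×1
SsttNNaa×SsTtNnAa grid (16·16=256): SSTtNNAa=8 SSTtNNaa=8 SSTtNnAa=8 SSTtNnaa=8 SSttNNAa=8 SSttNNaa=8 SSttNnAa=8 SSttNnaa=8 SsTtNNAa=16 SsTtNNaa=16 SsTtNnAa=16 SsTtNnaa=16 SsttNNAa=16 SsttNNaa=16 SsttNnAa=16 SsttNnaa=16 ssTtNNAa=8 ssTtNNaa=8 ssTtNnAa=8 ssTtNnaa=8 ssttNNAa=8 ssttNNaa=8 ssttNnAa=8 ssttNnaa=8
SSttNNAa hits 8/256; gcd=8; 8÷8/256÷8 = 1/32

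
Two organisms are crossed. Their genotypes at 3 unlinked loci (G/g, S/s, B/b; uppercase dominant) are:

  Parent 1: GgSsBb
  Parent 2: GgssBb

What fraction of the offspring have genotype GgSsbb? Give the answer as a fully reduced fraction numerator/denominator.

GgSsBb gametes: GSB×1, GSb×1, GsB×1, Gsb×1, gSB×1, gSb×1, gsB×1, gsb×1
GgssBb gametes: GsB×2, Gsb×2, gsB×2, gsb×2
GgSsBb×GgssBb grid (8·8=64): GGSsBB=2 GGSsBb=4 GGSsbb=2 GGssBB=2 GGssBb=4 GGssbb=2 GgSsBB=4 GgSsBb=8 GgSsbb=4 GgssBB=4 GgssBb=8 Ggssbb=4 ggSsBB=2 ggSsBb=4 ggSsbb=2 ggssBB=2 ggssBb=4 ggssbb=2
GgSsbb hits 4/64; gcd=4; 4÷4/64÷4 = 1/16

P(GgSsbb) = 1/16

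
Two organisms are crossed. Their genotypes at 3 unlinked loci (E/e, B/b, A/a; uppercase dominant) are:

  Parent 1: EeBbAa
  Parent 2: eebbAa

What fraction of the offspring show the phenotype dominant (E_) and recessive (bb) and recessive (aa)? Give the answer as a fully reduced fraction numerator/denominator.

P(E_ bb aa) = 1/16

EeBbAa gametes: EBA×1, EBa×1, EbA×1, Eba×1, eBA×1, eBa×1, ebA×1, eba×1
eebbAa gametes: ebA×4, eba×4
EeBbAa×eebbAa grid (8·8=64): EeBbAA=4 EeBbAa=8 EeBbaa=4 EebbAA=4 EebbAa=8 Eebbaa=4 eeBbAA=4 eeBbAa=8 eeBbaa=4 eebbAA=4 eebbAa=8 eebbaa=4
E_ bb aa hits 4/64; gcd=4; 4÷4/64÷4 = 1/16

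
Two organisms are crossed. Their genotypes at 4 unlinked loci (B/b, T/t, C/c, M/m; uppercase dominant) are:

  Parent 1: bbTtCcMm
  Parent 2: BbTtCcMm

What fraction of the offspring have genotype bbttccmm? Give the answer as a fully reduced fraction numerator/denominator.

P(bbttccmm) = 1/128

bbTtCcMm gametes: bTCM×2, bTCm×2, bTcM×2, bTcm×2, btCM×2, btCm×2, btcM×2, btcm×2
BbTtCcMm gametes: BTCM×1, BTCm×1, BTcM×1, BTcm×1, BtCM×1, BtCm×1, BtcM×1, Btcm×1, bTCM×1, bTCm×1, bTcM×1, bTcm×1, btCM×1, btCm×1, btcM×1, btcm×1
bbTtCcMm×BbTtCcMm grid (16·16=256): BbTTCCMM=2 BbTTCCMm=4 BbTTCCmm=2 BbTTCcMM=4 BbTTCcMm=8 BbTTCcmm=4 BbTTccMM=2 BbTTccMm=4 BbTTccmm=2 BbTtCCMM=4 BbTtCCMm=8 BbTtCCmm=4 BbTtCcMM=8 BbTtCcMm=16 BbTtCcmm=8 BbTtccMM=4 BbTtccMm=8 BbTtccmm=4 BbttCCMM=2 BbttCCMm=4 BbttCCmm=2 BbttCcMM=4 BbttCcMm=8 BbttCcmm=4 BbttccMM=2 BbttccMm=4 Bbttccmm=2 bbTTCCMM=2 bbTTCCMm=4 bbTTCCmm=2 bbTTCcMM=4 bbTTCcMm=8 bbTTCcmm=4 bbTTccMM=2 bbTTccMm=4 bbTTccmm=2 bbTtCCMM=4 bbTtCCMm=8 bbTtCCmm=4 bbTtCcMM=8 bbTtCcMm=16 bbTtCcmm=8 bbTtccMM=4 bbTtccMm=8 bbTtccmm=4 bbttCCMM=2 bbttCCMm=4 bbttCCmm=2 bbttCcMM=4 bbttCcMm=8 bbttCcmm=4 bbttccMM=2 bbttccMm=4 bbttccmm=2
bbttccmm hits 2/256; gcd=2; 2÷2/256÷2 = 1/128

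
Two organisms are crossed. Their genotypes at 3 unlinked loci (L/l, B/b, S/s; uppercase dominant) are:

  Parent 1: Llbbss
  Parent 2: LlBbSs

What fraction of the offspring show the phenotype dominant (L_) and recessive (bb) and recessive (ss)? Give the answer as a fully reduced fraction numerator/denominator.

P(L_ bb ss) = 3/16

Llbbss gametes: Lbs×4, lbs×4
LlBbSs gametes: LBS×1, LBs×1, LbS×1, Lbs×1, lBS×1, lBs×1, lbS×1, lbs×1
Llbbss×LlBbSs grid (8·8=64): LLBbSs=4 LLBbss=4 LLbbSs=4 LLbbss=4 LlBbSs=8 LlBbss=8 LlbbSs=8 Llbbss=8 llBbSs=4 llBbss=4 llbbSs=4 llbbss=4
L_ bb ss hits 12/64; gcd=4; 12÷4/64÷4 = 3/16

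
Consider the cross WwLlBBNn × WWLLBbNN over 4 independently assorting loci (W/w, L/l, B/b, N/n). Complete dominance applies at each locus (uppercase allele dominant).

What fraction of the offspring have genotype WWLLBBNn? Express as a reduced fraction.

P(WWLLBBNn) = 1/16

WwLlBBNn gametes: WLBN×2, WLBn×2, WlBN×2, WlBn×2, wLBN×2, wLBn×2, wlBN×2, wlBn×2
WWLLBbNN gametes: WLBN×8, WLbN×8
WwLlBBNn×WWLLBbNN grid (16·16=256): WWLLBBNN=16 WWLLBBNn=16 WWLLBbNN=16 WWLLBbNn=16 WWLlBBNN=16 WWLlBBNn=16 WWLlBbNN=16 WWLlBbNn=16 WwLLBBNN=16 WwLLBBNn=16 WwLLBbNN=16 WwLLBbNn=16 WwLlBBNN=16 WwLlBBNn=16 WwLlBbNN=16 WwLlBbNn=16
WWLLBBNn hits 16/256; gcd=16; 16÷16/256÷16 = 1/16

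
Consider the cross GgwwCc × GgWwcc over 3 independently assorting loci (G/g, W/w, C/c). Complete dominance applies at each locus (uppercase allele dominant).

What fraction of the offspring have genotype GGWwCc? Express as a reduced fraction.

P(GGWwCc) = 1/16

GgwwCc gametes: GwC×2, Gwc×2, gwC×2, gwc×2
GgWwcc gametes: GWc×2, Gwc×2, gWc×2, gwc×2
GgwwCc×GgWwcc grid (8·8=64): GGWwCc=4 GGWwcc=4 GGwwCc=4 GGwwcc=4 GgWwCc=8 GgWwcc=8 GgwwCc=8 Ggwwcc=8 ggWwCc=4 ggWwcc=4 ggwwCc=4 ggwwcc=4
GGWwCc hits 4/64; gcd=4; 4÷4/64÷4 = 1/16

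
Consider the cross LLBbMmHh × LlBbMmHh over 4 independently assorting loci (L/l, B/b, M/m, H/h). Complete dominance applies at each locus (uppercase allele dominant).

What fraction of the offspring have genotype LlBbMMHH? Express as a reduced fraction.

LLBbMmHh gametes: LBMH×2, LBMh×2, LBmH×2, LBmh×2, LbMH×2, LbMh×2, LbmH×2, Lbmh×2
LlBbMmHh gametes: LBMH×1, LBMh×1, LBmH×1, LBmh×1, LbMH×1, LbMh×1, LbmH×1, Lbmh×1, lBMH×1, lBMh×1, lBmH×1, lBmh×1, lbMH×1, lbMh×1, lbmH×1, lbmh×1
LLBbMmHh×LlBbMmHh grid (16·16=256): LLBBMMHH=2 LLBBMMHh=4 LLBBMMhh=2 LLBBMmHH=4 LLBBMmHh=8 LLBBMmhh=4 LLBBmmHH=2 LLBBmmHh=4 LLBBmmhh=2 LLBbMMHH=4 LLBbMMHh=8 LLBbMMhh=4 LLBbMmHH=8 LLBbMmHh=16 LLBbMmhh=8 LLBbmmHH=4 LLBbmmHh=8 LLBbmmhh=4 LLbbMMHH=2 LLbbMMHh=4 LLbbMMhh=2 LLbbMmHH=4 LLbbMmHh=8 LLbbMmhh=4 LLbbmmHH=2 LLbbmmHh=4 LLbbmmhh=2 LlBBMMHH=2 LlBBMMHh=4 LlBBMMhh=2 LlBBMmHH=4 LlBBMmHh=8 LlBBMmhh=4 LlBBmmHH=2 LlBBmmHh=4 LlBBmmhh=2 LlBbMMHH=4 LlBbMMHh=8 LlBbMMhh=4 LlBbMmHH=8 LlBbMmHh=16 LlBbMmhh=8 LlBbmmHH=4 LlBbmmHh=8 LlBbmmhh=4 LlbbMMHH=2 LlbbMMHh=4 LlbbMMhh=2 LlbbMmHH=4 LlbbMmHh=8 LlbbMmhh=4 LlbbmmHH=2 LlbbmmHh=4 Llbbmmhh=2
LlBbMMHH hits 4/256; gcd=4; 4÷4/256÷4 = 1/64

P(LlBbMMHH) = 1/64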